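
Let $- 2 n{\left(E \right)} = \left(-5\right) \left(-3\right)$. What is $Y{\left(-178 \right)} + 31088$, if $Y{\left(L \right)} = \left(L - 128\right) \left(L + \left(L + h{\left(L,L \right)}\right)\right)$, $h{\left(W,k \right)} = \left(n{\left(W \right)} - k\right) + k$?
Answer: $142319$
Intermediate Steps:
$n{\left(E \right)} = - \frac{15}{2}$ ($n{\left(E \right)} = - \frac{\left(-5\right) \left(-3\right)}{2} = \left(- \frac{1}{2}\right) 15 = - \frac{15}{2}$)
$h{\left(W,k \right)} = - \frac{15}{2}$ ($h{\left(W,k \right)} = \left(- \frac{15}{2} - k\right) + k = - \frac{15}{2}$)
$Y{\left(L \right)} = \left(-128 + L\right) \left(- \frac{15}{2} + 2 L\right)$ ($Y{\left(L \right)} = \left(L - 128\right) \left(L + \left(L - \frac{15}{2}\right)\right) = \left(-128 + L\right) \left(L + \left(- \frac{15}{2} + L\right)\right) = \left(-128 + L\right) \left(- \frac{15}{2} + 2 L\right)$)
$Y{\left(-178 \right)} + 31088 = \left(960 + 2 \left(-178\right)^{2} - -46903\right) + 31088 = \left(960 + 2 \cdot 31684 + 46903\right) + 31088 = \left(960 + 63368 + 46903\right) + 31088 = 111231 + 31088 = 142319$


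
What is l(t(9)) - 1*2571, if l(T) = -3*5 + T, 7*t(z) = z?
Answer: -18093/7 ≈ -2584.7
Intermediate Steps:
t(z) = z/7
l(T) = -15 + T
l(t(9)) - 1*2571 = (-15 + (⅐)*9) - 1*2571 = (-15 + 9/7) - 2571 = -96/7 - 2571 = -18093/7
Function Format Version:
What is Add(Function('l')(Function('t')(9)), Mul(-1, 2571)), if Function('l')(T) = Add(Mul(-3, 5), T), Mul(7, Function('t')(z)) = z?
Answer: Rational(-18093, 7) ≈ -2584.7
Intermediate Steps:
Function('t')(z) = Mul(Rational(1, 7), z)
Function('l')(T) = Add(-15, T)
Add(Function('l')(Function('t')(9)), Mul(-1, 2571)) = Add(Add(-15, Mul(Rational(1, 7), 9)), Mul(-1, 2571)) = Add(Add(-15, Rational(9, 7)), -2571) = Add(Rational(-96, 7), -2571) = Rational(-18093, 7)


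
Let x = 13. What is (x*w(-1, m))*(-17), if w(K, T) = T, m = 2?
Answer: -442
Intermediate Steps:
(x*w(-1, m))*(-17) = (13*2)*(-17) = 26*(-17) = -442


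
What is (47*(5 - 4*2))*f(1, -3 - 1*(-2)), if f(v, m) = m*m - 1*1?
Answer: 0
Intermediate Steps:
f(v, m) = -1 + m² (f(v, m) = m² - 1 = -1 + m²)
(47*(5 - 4*2))*f(1, -3 - 1*(-2)) = (47*(5 - 4*2))*(-1 + (-3 - 1*(-2))²) = (47*(5 - 8))*(-1 + (-3 + 2)²) = (47*(-3))*(-1 + (-1)²) = -141*(-1 + 1) = -141*0 = 0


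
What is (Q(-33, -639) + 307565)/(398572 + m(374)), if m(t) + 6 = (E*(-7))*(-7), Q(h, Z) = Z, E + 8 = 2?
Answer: 153463/199136 ≈ 0.77064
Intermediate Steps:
E = -6 (E = -8 + 2 = -6)
m(t) = -300 (m(t) = -6 - 6*(-7)*(-7) = -6 + 42*(-7) = -6 - 294 = -300)
(Q(-33, -639) + 307565)/(398572 + m(374)) = (-639 + 307565)/(398572 - 300) = 306926/398272 = 306926*(1/398272) = 153463/199136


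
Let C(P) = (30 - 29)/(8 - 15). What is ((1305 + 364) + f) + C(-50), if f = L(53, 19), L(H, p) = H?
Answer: 12053/7 ≈ 1721.9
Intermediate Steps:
C(P) = -1/7 (C(P) = 1/(-7) = 1*(-1/7) = -1/7)
f = 53
((1305 + 364) + f) + C(-50) = ((1305 + 364) + 53) - 1/7 = (1669 + 53) - 1/7 = 1722 - 1/7 = 12053/7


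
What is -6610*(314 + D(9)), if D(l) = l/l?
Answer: -2082150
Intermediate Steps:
D(l) = 1
-6610*(314 + D(9)) = -6610*(314 + 1) = -6610*315 = -2082150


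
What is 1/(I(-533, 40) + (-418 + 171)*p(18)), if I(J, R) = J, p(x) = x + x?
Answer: -1/9425 ≈ -0.00010610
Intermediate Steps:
p(x) = 2*x
1/(I(-533, 40) + (-418 + 171)*p(18)) = 1/(-533 + (-418 + 171)*(2*18)) = 1/(-533 - 247*36) = 1/(-533 - 8892) = 1/(-9425) = -1/9425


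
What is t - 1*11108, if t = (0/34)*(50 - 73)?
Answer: -11108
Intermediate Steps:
t = 0 (t = (0*(1/34))*(-23) = 0*(-23) = 0)
t - 1*11108 = 0 - 1*11108 = 0 - 11108 = -11108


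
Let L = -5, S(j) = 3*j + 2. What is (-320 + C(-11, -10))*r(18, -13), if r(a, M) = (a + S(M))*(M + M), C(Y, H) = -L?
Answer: -155610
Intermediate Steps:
S(j) = 2 + 3*j
C(Y, H) = 5 (C(Y, H) = -1*(-5) = 5)
r(a, M) = 2*M*(2 + a + 3*M) (r(a, M) = (a + (2 + 3*M))*(M + M) = (2 + a + 3*M)*(2*M) = 2*M*(2 + a + 3*M))
(-320 + C(-11, -10))*r(18, -13) = (-320 + 5)*(2*(-13)*(2 + 18 + 3*(-13))) = -630*(-13)*(2 + 18 - 39) = -630*(-13)*(-19) = -315*494 = -155610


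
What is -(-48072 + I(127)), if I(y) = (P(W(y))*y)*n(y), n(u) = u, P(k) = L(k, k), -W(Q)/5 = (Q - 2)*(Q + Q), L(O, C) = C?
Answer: 2560526822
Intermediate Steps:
W(Q) = -10*Q*(-2 + Q) (W(Q) = -5*(Q - 2)*(Q + Q) = -5*(-2 + Q)*2*Q = -10*Q*(-2 + Q))
P(k) = k
I(y) = 10*y³*(2 - y) (I(y) = ((10*y*(2 - y))*y)*y = (10*y²*(2 - y))*y = 10*y³*(2 - y))
-(-48072 + I(127)) = -(-48072 + 10*127³*(2 - 1*127)) = -(-48072 + 10*2048383*(2 - 127)) = -(-48072 + 10*2048383*(-125)) = -(-48072 - 2560478750) = -1*(-2560526822) = 2560526822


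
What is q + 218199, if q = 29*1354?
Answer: 257465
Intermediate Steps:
q = 39266
q + 218199 = 39266 + 218199 = 257465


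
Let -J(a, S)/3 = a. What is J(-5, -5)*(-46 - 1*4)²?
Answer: 37500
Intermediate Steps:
J(a, S) = -3*a
J(-5, -5)*(-46 - 1*4)² = (-3*(-5))*(-46 - 1*4)² = 15*(-46 - 4)² = 15*(-50)² = 15*2500 = 37500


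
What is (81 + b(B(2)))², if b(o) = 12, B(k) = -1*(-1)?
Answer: 8649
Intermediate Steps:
B(k) = 1
(81 + b(B(2)))² = (81 + 12)² = 93² = 8649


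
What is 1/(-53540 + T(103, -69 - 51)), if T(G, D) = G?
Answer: -1/53437 ≈ -1.8714e-5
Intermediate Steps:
1/(-53540 + T(103, -69 - 51)) = 1/(-53540 + 103) = 1/(-53437) = -1/53437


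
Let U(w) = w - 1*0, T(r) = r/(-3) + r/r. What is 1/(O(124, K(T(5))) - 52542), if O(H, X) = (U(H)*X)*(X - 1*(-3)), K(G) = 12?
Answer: -1/30222 ≈ -3.3088e-5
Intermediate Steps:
T(r) = 1 - r/3 (T(r) = r*(-⅓) + 1 = -r/3 + 1 = 1 - r/3)
U(w) = w (U(w) = w + 0 = w)
O(H, X) = H*X*(3 + X) (O(H, X) = (H*X)*(X - 1*(-3)) = (H*X)*(X + 3) = (H*X)*(3 + X) = H*X*(3 + X))
1/(O(124, K(T(5))) - 52542) = 1/(124*12*(3 + 12) - 52542) = 1/(124*12*15 - 52542) = 1/(22320 - 52542) = 1/(-30222) = -1/30222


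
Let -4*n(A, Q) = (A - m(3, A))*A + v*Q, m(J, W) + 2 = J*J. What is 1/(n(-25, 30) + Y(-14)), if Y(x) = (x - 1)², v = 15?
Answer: -2/175 ≈ -0.011429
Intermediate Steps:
Y(x) = (-1 + x)²
m(J, W) = -2 + J² (m(J, W) = -2 + J*J = -2 + J²)
n(A, Q) = -15*Q/4 - A*(-7 + A)/4 (n(A, Q) = -((A - (-2 + 3²))*A + 15*Q)/4 = -((A - (-2 + 9))*A + 15*Q)/4 = -((A - 1*7)*A + 15*Q)/4 = -((A - 7)*A + 15*Q)/4 = -((-7 + A)*A + 15*Q)/4 = -(A*(-7 + A) + 15*Q)/4 = -(15*Q + A*(-7 + A))/4 = -15*Q/4 - A*(-7 + A)/4)
1/(n(-25, 30) + Y(-14)) = 1/((-15/4*30 - ¼*(-25)² + (7/4)*(-25)) + (-1 - 14)²) = 1/((-225/2 - ¼*625 - 175/4) + (-15)²) = 1/((-225/2 - 625/4 - 175/4) + 225) = 1/(-625/2 + 225) = 1/(-175/2) = -2/175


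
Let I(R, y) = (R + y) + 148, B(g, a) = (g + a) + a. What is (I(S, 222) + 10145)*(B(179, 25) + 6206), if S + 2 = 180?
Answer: 68809455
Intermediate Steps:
S = 178 (S = -2 + 180 = 178)
B(g, a) = g + 2*a (B(g, a) = (a + g) + a = g + 2*a)
I(R, y) = 148 + R + y
(I(S, 222) + 10145)*(B(179, 25) + 6206) = ((148 + 178 + 222) + 10145)*((179 + 2*25) + 6206) = (548 + 10145)*((179 + 50) + 6206) = 10693*(229 + 6206) = 10693*6435 = 68809455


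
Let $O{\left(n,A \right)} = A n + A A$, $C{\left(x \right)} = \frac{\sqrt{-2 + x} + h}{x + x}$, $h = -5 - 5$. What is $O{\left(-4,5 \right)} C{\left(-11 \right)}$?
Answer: $\frac{25}{11} - \frac{5 i \sqrt{13}}{22} \approx 2.2727 - 0.81944 i$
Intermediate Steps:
$h = -10$ ($h = -5 - 5 = -10$)
$C{\left(x \right)} = \frac{-10 + \sqrt{-2 + x}}{2 x}$ ($C{\left(x \right)} = \frac{\sqrt{-2 + x} - 10}{x + x} = \frac{-10 + \sqrt{-2 + x}}{2 x}$)
$O{\left(n,A \right)} = A^{2} + A n$ ($O{\left(n,A \right)} = A n + A^{2} = A^{2} + A n$)
$O{\left(-4,5 \right)} C{\left(-11 \right)} = 5 \left(5 - 4\right) \frac{-10 + \sqrt{-2 - 11}}{2 \left(-11\right)} = 5 \cdot 1 \cdot \frac{1}{2} \left(- \frac{1}{11}\right) \left(-10 + \sqrt{-13}\right) = 5 \cdot \frac{1}{2} \left(- \frac{1}{11}\right) \left(-10 + i \sqrt{13}\right) = 5 \left(\frac{5}{11} - \frac{i \sqrt{13}}{22}\right) = \frac{25}{11} - \frac{5 i \sqrt{13}}{22}$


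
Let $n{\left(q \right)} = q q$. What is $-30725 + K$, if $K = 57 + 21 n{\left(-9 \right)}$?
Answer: $-28967$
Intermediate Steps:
$n{\left(q \right)} = q^{2}$
$K = 1758$ ($K = 57 + 21 \left(-9\right)^{2} = 57 + 21 \cdot 81 = 57 + 1701 = 1758$)
$-30725 + K = -30725 + 1758 = -28967$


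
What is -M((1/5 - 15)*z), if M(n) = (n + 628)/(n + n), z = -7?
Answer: -1829/518 ≈ -3.5309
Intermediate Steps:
M(n) = (628 + n)/(2*n) (M(n) = (628 + n)/((2*n)) = (628 + n)*(1/(2*n)) = (628 + n)/(2*n))
-M((1/5 - 15)*z) = -(628 + (1/5 - 15)*(-7))/(2*((1/5 - 15)*(-7))) = -(628 + (⅕ - 15)*(-7))/(2*((⅕ - 15)*(-7))) = -(628 - 74/5*(-7))/(2*((-74/5*(-7)))) = -(628 + 518/5)/(2*518/5) = -5*3658/(2*518*5) = -1*1829/518 = -1829/518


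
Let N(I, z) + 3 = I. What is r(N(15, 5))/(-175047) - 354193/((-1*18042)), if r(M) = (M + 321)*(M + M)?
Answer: 557263337/28452234 ≈ 19.586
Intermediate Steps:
N(I, z) = -3 + I
r(M) = 2*M*(321 + M) (r(M) = (321 + M)*(2*M) = 2*M*(321 + M))
r(N(15, 5))/(-175047) - 354193/((-1*18042)) = (2*(-3 + 15)*(321 + (-3 + 15)))/(-175047) - 354193/((-1*18042)) = (2*12*(321 + 12))*(-1/175047) - 354193/(-18042) = (2*12*333)*(-1/175047) - 354193*(-1/18042) = 7992*(-1/175047) + 354193/18042 = -72/1577 + 354193/18042 = 557263337/28452234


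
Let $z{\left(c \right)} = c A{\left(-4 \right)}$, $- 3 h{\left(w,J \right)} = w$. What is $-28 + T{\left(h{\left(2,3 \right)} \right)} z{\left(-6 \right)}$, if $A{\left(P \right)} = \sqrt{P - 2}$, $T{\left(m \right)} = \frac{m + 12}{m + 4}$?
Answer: $-28 - \frac{102 i \sqrt{6}}{5} \approx -28.0 - 49.97 i$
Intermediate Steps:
$h{\left(w,J \right)} = - \frac{w}{3}$
$T{\left(m \right)} = \frac{12 + m}{4 + m}$
$A{\left(P \right)} = \sqrt{-2 + P}$
$z{\left(c \right)} = i c \sqrt{6}$ ($z{\left(c \right)} = c \sqrt{-2 - 4} = c \sqrt{-6} = c i \sqrt{6} = i c \sqrt{6}$)
$-28 + T{\left(h{\left(2,3 \right)} \right)} z{\left(-6 \right)} = -28 + \frac{12 - \frac{2}{3}}{4 - \frac{2}{3}} i \left(-6\right) \sqrt{6} = -28 + \frac{12 - \frac{2}{3}}{4 - \frac{2}{3}} \left(- 6 i \sqrt{6}\right) = -28 + \frac{1}{\frac{10}{3}} \cdot \frac{34}{3} \left(- 6 i \sqrt{6}\right) = -28 + \frac{3}{10} \cdot \frac{34}{3} \left(- 6 i \sqrt{6}\right) = -28 + \frac{17 \left(- 6 i \sqrt{6}\right)}{5} = -28 - \frac{102 i \sqrt{6}}{5}$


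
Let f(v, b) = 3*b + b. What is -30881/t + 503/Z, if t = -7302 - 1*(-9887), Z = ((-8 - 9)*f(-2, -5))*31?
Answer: -64837097/5449180 ≈ -11.898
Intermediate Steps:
f(v, b) = 4*b
Z = 10540 (Z = ((-8 - 9)*(4*(-5)))*31 = -17*(-20)*31 = 340*31 = 10540)
t = 2585 (t = -7302 + 9887 = 2585)
-30881/t + 503/Z = -30881/2585 + 503/10540 = -64837097/5449180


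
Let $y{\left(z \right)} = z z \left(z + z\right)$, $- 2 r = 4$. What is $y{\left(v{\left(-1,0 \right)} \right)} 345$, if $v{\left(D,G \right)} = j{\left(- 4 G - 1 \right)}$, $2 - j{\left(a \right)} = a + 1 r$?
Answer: $86250$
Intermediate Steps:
$r = -2$ ($r = \left(- \frac{1}{2}\right) 4 = -2$)
$j{\left(a \right)} = 4 - a$ ($j{\left(a \right)} = 2 - \left(a + 1 \left(-2\right)\right) = 2 - \left(a - 2\right) = 2 - \left(-2 + a\right) = 4 - a$)
$v{\left(D,G \right)} = 5 + 4 G$ ($v{\left(D,G \right)} = 4 - \left(- 4 G - 1\right) = 4 - \left(-1 - 4 G\right) = 4 + \left(1 + 4 G\right) = 5 + 4 G$)
$y{\left(z \right)} = 2 z^{3}$ ($y{\left(z \right)} = z z 2 z = z 2 z^{2} = 2 z^{3}$)
$y{\left(v{\left(-1,0 \right)} \right)} 345 = 2 \left(5 + 4 \cdot 0\right)^{3} \cdot 345 = 2 \left(5 + 0\right)^{3} \cdot 345 = 2 \cdot 5^{3} \cdot 345 = 2 \cdot 125 \cdot 345 = 250 \cdot 345 = 86250$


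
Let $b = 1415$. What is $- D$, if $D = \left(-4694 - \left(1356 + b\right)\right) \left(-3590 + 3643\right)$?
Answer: $395645$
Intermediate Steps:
$D = -395645$ ($D = \left(-4694 - 2771\right) \left(-3590 + 3643\right) = \left(-4694 - 2771\right) 53 = \left(-7465\right) 53 = -395645$)
$- D = \left(-1\right) \left(-395645\right) = 395645$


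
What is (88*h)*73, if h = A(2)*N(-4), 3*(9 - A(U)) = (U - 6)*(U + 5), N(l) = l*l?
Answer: 5653120/3 ≈ 1.8844e+6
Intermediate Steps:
N(l) = l²
A(U) = 9 - (-6 + U)*(5 + U)/3 (A(U) = 9 - (U - 6)*(U + 5)/3 = 9 - (-6 + U)*(5 + U)/3)
h = 880/3 (h = (19 - ⅓*2² + (⅓)*2)*(-4)² = (19 - ⅓*4 + ⅔)*16 = (19 - 4/3 + ⅔)*16 = (55/3)*16 = 880/3 ≈ 293.33)
(88*h)*73 = (88*(880/3))*73 = (77440/3)*73 = 5653120/3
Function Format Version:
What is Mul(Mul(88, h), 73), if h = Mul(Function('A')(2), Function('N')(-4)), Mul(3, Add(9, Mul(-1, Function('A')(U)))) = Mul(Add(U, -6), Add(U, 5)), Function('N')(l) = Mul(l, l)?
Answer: Rational(5653120, 3) ≈ 1.8844e+6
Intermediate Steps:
Function('N')(l) = Pow(l, 2)
Function('A')(U) = Add(9, Mul(Rational(-1, 3), Add(-6, U), Add(5, U))) (Function('A')(U) = Add(9, Mul(Rational(-1, 3), Mul(Add(U, -6), Add(U, 5)))) = Add(9, Mul(Rational(-1, 3), Mul(Add(-6, U), Add(5, U)))) = Add(9, Mul(Rational(-1, 3), Add(-6, U), Add(5, U))))
h = Rational(880, 3) (h = Mul(Add(19, Mul(Rational(-1, 3), Pow(2, 2)), Mul(Rational(1, 3), 2)), Pow(-4, 2)) = Mul(Add(19, Mul(Rational(-1, 3), 4), Rational(2, 3)), 16) = Mul(Add(19, Rational(-4, 3), Rational(2, 3)), 16) = Mul(Rational(55, 3), 16) = Rational(880, 3) ≈ 293.33)
Mul(Mul(88, h), 73) = Mul(Mul(88, Rational(880, 3)), 73) = Mul(Rational(77440, 3), 73) = Rational(5653120, 3)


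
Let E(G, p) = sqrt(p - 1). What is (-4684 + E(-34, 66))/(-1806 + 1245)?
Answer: 4684/561 - sqrt(65)/561 ≈ 8.3350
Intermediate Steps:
E(G, p) = sqrt(-1 + p)
(-4684 + E(-34, 66))/(-1806 + 1245) = (-4684 + sqrt(-1 + 66))/(-1806 + 1245) = (-4684 + sqrt(65))/(-561) = (-4684 + sqrt(65))*(-1/561) = 4684/561 - sqrt(65)/561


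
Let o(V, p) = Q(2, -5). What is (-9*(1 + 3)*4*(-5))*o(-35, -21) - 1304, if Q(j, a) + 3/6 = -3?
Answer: -3824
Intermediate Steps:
Q(j, a) = -7/2 (Q(j, a) = -1/2 - 3 = -7/2)
o(V, p) = -7/2
(-9*(1 + 3)*4*(-5))*o(-35, -21) - 1304 = (-9*(1 + 3)*4*(-5))*(-7/2) - 1304 = (-36*4*(-5))*(-7/2) - 1304 = (-9*16*(-5))*(-7/2) - 1304 = -144*(-5)*(-7/2) - 1304 = 720*(-7/2) - 1304 = -2520 - 1304 = -3824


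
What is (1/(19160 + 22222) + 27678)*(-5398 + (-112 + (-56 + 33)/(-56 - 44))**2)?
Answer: 27086240736407671/137940000 ≈ 1.9636e+8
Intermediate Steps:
(1/(19160 + 22222) + 27678)*(-5398 + (-112 + (-56 + 33)/(-56 - 44))**2) = (1/41382 + 27678)*(-5398 + (-112 - 23/(-100))**2) = (1/41382 + 27678)*(-5398 + (-112 - 23*(-1/100))**2) = 1145370997*(-5398 + (-112 + 23/100)**2)/41382 = 1145370997*(-5398 + (-11177/100)**2)/41382 = 1145370997*(-5398 + 124925329/10000)/41382 = (1145370997/41382)*(70945329/10000) = 27086240736407671/137940000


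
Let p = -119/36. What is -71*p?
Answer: 8449/36 ≈ 234.69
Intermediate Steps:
p = -119/36 (p = -119*1/36 = -119/36 ≈ -3.3056)
-71*p = -71*(-119/36) = 8449/36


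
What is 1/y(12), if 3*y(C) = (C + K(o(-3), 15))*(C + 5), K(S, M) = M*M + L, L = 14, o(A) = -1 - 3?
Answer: 3/4267 ≈ 0.00070307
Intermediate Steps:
o(A) = -4
K(S, M) = 14 + M² (K(S, M) = M*M + 14 = M² + 14 = 14 + M²)
y(C) = (5 + C)*(239 + C)/3 (y(C) = ((C + (14 + 15²))*(C + 5))/3 = ((C + (14 + 225))*(5 + C))/3 = ((C + 239)*(5 + C))/3 = ((239 + C)*(5 + C))/3 = ((5 + C)*(239 + C))/3 = (5 + C)*(239 + C)/3)
1/y(12) = 1/(1195/3 + (⅓)*12² + (244/3)*12) = 1/(1195/3 + (⅓)*144 + 976) = 1/(1195/3 + 48 + 976) = 1/(4267/3) = 3/4267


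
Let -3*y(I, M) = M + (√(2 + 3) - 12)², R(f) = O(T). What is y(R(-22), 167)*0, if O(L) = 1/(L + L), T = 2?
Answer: 0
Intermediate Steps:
O(L) = 1/(2*L)
R(f) = ¼ (R(f) = (½)/2 = (½)*(½) = ¼)
y(I, M) = -M/3 - (-12 + √5)²/3 (y(I, M) = -(M + (√(2 + 3) - 12)²)/3 = -(M + (√5 - 12)²)/3 = -(M + (-12 + √5)²)/3 = -M/3 - (-12 + √5)²/3)
y(R(-22), 167)*0 = (-149/3 + 8*√5 - ⅓*167)*0 = (-149/3 + 8*√5 - 167/3)*0 = (-316/3 + 8*√5)*0 = 0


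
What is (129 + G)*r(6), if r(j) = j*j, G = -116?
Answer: 468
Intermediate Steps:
r(j) = j²
(129 + G)*r(6) = (129 - 116)*6² = 13*36 = 468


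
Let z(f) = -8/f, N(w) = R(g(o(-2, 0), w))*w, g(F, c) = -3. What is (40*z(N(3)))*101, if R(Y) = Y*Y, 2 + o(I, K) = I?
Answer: -32320/27 ≈ -1197.0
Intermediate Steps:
o(I, K) = -2 + I
R(Y) = Y²
N(w) = 9*w (N(w) = (-3)²*w = 9*w)
(40*z(N(3)))*101 = (40*(-8/(9*3)))*101 = (40*(-8/27))*101 = -320/27*101 = -32320/27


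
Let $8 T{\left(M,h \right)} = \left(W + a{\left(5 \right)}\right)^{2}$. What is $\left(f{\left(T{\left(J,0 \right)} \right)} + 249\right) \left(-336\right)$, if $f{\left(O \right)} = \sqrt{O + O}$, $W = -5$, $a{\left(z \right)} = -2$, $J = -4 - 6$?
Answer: $-84840$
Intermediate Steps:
$J = -10$ ($J = -4 - 6 = -10$)
$T{\left(M,h \right)} = \frac{49}{8}$ ($T{\left(M,h \right)} = \frac{\left(-5 - 2\right)^{2}}{8} = \frac{\left(-7\right)^{2}}{8} = \frac{1}{8} \cdot 49 = \frac{49}{8}$)
$f{\left(O \right)} = \sqrt{2} \sqrt{O}$ ($f{\left(O \right)} = \sqrt{2 O} = \sqrt{2} \sqrt{O}$)
$\left(f{\left(T{\left(J,0 \right)} \right)} + 249\right) \left(-336\right) = \left(\sqrt{2} \sqrt{\frac{49}{8}} + 249\right) \left(-336\right) = \left(\sqrt{2} \frac{7 \sqrt{2}}{4} + 249\right) \left(-336\right) = \left(\frac{7}{2} + 249\right) \left(-336\right) = \frac{505}{2} \left(-336\right) = -84840$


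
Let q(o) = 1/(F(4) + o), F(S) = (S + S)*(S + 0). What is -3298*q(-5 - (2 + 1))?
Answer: -1649/12 ≈ -137.42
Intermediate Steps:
F(S) = 2*S**2 (F(S) = (2*S)*S = 2*S**2)
q(o) = 1/(32 + o) (q(o) = 1/(2*4**2 + o) = 1/(2*16 + o) = 1/(32 + o))
-3298*q(-5 - (2 + 1)) = -3298/(32 + (-5 - (2 + 1))) = -3298/(32 + (-5 - 1*3)) = -3298/(32 + (-5 - 3)) = -3298/(32 - 8) = -3298/24 = -3298*1/24 = -1649/12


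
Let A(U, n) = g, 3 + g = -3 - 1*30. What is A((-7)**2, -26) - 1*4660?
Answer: -4696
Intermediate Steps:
g = -36 (g = -3 + (-3 - 1*30) = -3 + (-3 - 30) = -3 - 33 = -36)
A(U, n) = -36
A((-7)**2, -26) - 1*4660 = -36 - 1*4660 = -36 - 4660 = -4696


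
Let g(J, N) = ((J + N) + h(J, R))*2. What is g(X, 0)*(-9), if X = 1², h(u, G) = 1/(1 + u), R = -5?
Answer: -27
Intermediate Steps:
X = 1
g(J, N) = 2*J + 2*N + 2/(1 + J) (g(J, N) = ((J + N) + 1/(1 + J))*2 = (J + N + 1/(1 + J))*2 = 2*J + 2*N + 2/(1 + J))
g(X, 0)*(-9) = (2*(1 + (1 + 1)*(1 + 0))/(1 + 1))*(-9) = (2*(1 + 2*1)/2)*(-9) = (2*(½)*(1 + 2))*(-9) = (2*(½)*3)*(-9) = 3*(-9) = -27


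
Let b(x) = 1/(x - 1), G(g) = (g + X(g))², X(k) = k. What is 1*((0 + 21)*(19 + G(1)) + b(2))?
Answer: 484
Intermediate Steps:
G(g) = 4*g² (G(g) = (g + g)² = (2*g)² = 4*g²)
b(x) = 1/(-1 + x)
1*((0 + 21)*(19 + G(1)) + b(2)) = 1*((0 + 21)*(19 + 4*1²) + 1/(-1 + 2)) = 1*(21*(19 + 4*1) + 1/1) = 1*(21*(19 + 4) + 1) = 1*(21*23 + 1) = 1*(483 + 1) = 1*484 = 484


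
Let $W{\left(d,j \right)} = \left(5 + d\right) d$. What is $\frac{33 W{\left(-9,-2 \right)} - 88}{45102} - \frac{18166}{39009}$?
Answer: $- \frac{129402172}{293230653} \approx -0.4413$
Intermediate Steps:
$W{\left(d,j \right)} = d \left(5 + d\right)$
$\frac{33 W{\left(-9,-2 \right)} - 88}{45102} - \frac{18166}{39009} = \frac{33 \left(- 9 \left(5 - 9\right)\right) - 88}{45102} - \frac{18166}{39009} = \left(33 \left(\left(-9\right) \left(-4\right)\right) - 88\right) \frac{1}{45102} - \frac{18166}{39009} = \left(33 \cdot 36 - 88\right) \frac{1}{45102} - \frac{18166}{39009} = \left(1188 - 88\right) \frac{1}{45102} - \frac{18166}{39009} = 1100 \cdot \frac{1}{45102} - \frac{18166}{39009} = \frac{550}{22551} - \frac{18166}{39009} = - \frac{129402172}{293230653}$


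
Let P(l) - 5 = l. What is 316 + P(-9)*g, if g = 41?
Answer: 152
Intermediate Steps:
P(l) = 5 + l
316 + P(-9)*g = 316 + (5 - 9)*41 = 316 - 4*41 = 316 - 164 = 152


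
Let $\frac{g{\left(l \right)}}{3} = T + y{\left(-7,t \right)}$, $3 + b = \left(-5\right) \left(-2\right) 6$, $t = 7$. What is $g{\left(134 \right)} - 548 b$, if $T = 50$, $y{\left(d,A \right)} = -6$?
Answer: $-31104$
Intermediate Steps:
$b = 57$ ($b = -3 + \left(-5\right) \left(-2\right) 6 = -3 + 10 \cdot 6 = -3 + 60 = 57$)
$g{\left(l \right)} = 132$ ($g{\left(l \right)} = 3 \left(50 - 6\right) = 3 \cdot 44 = 132$)
$g{\left(134 \right)} - 548 b = 132 - 31236 = -31104$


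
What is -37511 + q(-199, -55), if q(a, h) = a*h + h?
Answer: -26621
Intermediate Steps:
q(a, h) = h + a*h
-37511 + q(-199, -55) = -37511 - 55*(1 - 199) = -37511 - 55*(-198) = -37511 + 10890 = -26621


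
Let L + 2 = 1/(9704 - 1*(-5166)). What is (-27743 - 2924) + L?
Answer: -456048029/14870 ≈ -30669.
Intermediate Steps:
L = -29739/14870 (L = -2 + 1/(9704 - 1*(-5166)) = -2 + 1/(9704 + 5166) = -2 + 1/14870 = -29739/14870 ≈ -1.9999)
(-27743 - 2924) + L = (-27743 - 2924) - 29739/14870 = -30667 - 29739/14870 = -456048029/14870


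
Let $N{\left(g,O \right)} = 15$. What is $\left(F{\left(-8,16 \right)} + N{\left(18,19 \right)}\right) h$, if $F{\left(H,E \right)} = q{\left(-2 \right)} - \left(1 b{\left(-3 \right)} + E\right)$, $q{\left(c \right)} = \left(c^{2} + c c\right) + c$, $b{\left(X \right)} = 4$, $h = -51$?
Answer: $-51$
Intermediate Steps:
$q{\left(c \right)} = c + 2 c^{2}$ ($q{\left(c \right)} = \left(c^{2} + c^{2}\right) + c = 2 c^{2} + c = c + 2 c^{2}$)
$F{\left(H,E \right)} = 2 - E$ ($F{\left(H,E \right)} = - 2 \left(1 + 2 \left(-2\right)\right) - \left(1 \cdot 4 + E\right) = - 2 \left(1 - 4\right) - \left(4 + E\right) = \left(-2\right) \left(-3\right) - \left(4 + E\right) = 6 - \left(4 + E\right) = 2 - E$)
$\left(F{\left(-8,16 \right)} + N{\left(18,19 \right)}\right) h = \left(\left(2 - 16\right) + 15\right) \left(-51\right) = \left(-14 + 15\right) \left(-51\right) = 1 \left(-51\right) = -51$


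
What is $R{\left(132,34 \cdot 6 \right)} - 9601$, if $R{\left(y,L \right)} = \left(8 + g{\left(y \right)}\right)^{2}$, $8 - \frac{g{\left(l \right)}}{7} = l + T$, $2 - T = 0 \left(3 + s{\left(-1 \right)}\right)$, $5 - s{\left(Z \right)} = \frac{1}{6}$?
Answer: $754275$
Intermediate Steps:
$s{\left(Z \right)} = \frac{29}{6}$ ($s{\left(Z \right)} = 5 - \frac{1}{6} = \frac{29}{6}$)
$T = 2$ ($T = 2 - 0 \left(3 + \frac{29}{6}\right) = 2 - 0 \cdot \frac{47}{6} = 2 - 0 = 2 + 0 = 2$)
$g{\left(l \right)} = 42 - 7 l$ ($g{\left(l \right)} = 56 - 7 \left(l + 2\right) = 56 - 7 \left(2 + l\right) = 56 - \left(14 + 7 l\right) = 42 - 7 l$)
$R{\left(y,L \right)} = \left(50 - 7 y\right)^{2}$ ($R{\left(y,L \right)} = \left(8 - \left(-42 + 7 y\right)\right)^{2} = \left(50 - 7 y\right)^{2}$)
$R{\left(132,34 \cdot 6 \right)} - 9601 = \left(-50 + 7 \cdot 132\right)^{2} - 9601 = \left(-50 + 924\right)^{2} - 9601 = 874^{2} - 9601 = 763876 - 9601 = 754275$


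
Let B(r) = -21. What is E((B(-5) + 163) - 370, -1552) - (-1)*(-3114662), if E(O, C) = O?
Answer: -3114890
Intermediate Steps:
E((B(-5) + 163) - 370, -1552) - (-1)*(-3114662) = ((-21 + 163) - 370) - (-1)*(-3114662) = (142 - 370) - 1*3114662 = -228 - 3114662 = -3114890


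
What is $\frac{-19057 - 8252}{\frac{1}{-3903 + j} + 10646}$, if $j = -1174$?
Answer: $- \frac{138647793}{54049741} \approx -2.5652$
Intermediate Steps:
$\frac{-19057 - 8252}{\frac{1}{-3903 + j} + 10646} = \frac{-19057 - 8252}{\frac{1}{-3903 - 1174} + 10646} = - \frac{27309}{\frac{1}{-5077} + 10646} = - \frac{27309}{- \frac{1}{5077} + 10646} = - \frac{27309}{\frac{54049741}{5077}} = \left(-27309\right) \frac{5077}{54049741} = - \frac{138647793}{54049741}$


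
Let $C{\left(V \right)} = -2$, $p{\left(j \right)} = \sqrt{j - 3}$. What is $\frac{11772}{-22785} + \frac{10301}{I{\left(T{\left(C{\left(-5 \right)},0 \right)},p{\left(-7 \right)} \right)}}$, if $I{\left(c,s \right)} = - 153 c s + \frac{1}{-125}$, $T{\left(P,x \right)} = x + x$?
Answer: $- \frac{9779515799}{7595} \approx -1.2876 \cdot 10^{6}$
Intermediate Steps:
$p{\left(j \right)} = \sqrt{-3 + j}$
$T{\left(P,x \right)} = 2 x$
$I{\left(c,s \right)} = - \frac{1}{125} - 153 c s$ ($I{\left(c,s \right)} = - 153 c s - \frac{1}{125} = - \frac{1}{125} - 153 c s$)
$\frac{11772}{-22785} + \frac{10301}{I{\left(T{\left(C{\left(-5 \right)},0 \right)},p{\left(-7 \right)} \right)}} = \frac{11772}{-22785} + \frac{10301}{- \frac{1}{125} - 153 \cdot 2 \cdot 0 \sqrt{-3 - 7}} = 11772 \left(- \frac{1}{22785}\right) + \frac{10301}{- \frac{1}{125} - 0 \sqrt{-10}} = - \frac{3924}{7595} + \frac{10301}{- \frac{1}{125} - 0 i \sqrt{10}} = - \frac{3924}{7595} + \frac{10301}{- \frac{1}{125} + 0} = - \frac{3924}{7595} + \frac{10301}{- \frac{1}{125}} = - \frac{3924}{7595} + 10301 \left(-125\right) = - \frac{3924}{7595} - 1287625 = - \frac{9779515799}{7595}$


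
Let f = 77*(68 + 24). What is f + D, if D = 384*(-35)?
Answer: -6356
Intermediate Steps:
f = 7084 (f = 77*92 = 7084)
D = -13440
f + D = 7084 - 13440 = -6356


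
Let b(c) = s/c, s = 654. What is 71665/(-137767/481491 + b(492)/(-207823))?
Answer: -588034410849637290/2347806884281 ≈ -2.5046e+5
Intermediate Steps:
b(c) = 654/c
71665/(-137767/481491 + b(492)/(-207823)) = 71665/(-137767/481491 + (654/492)/(-207823)) = 71665/(-137767*1/481491 + (654*(1/492))*(-1/207823)) = 71665/(-137767/481491 + (109/82)*(-1/207823)) = 71665/(-137767/481491 - 109/17041486) = 71665/(-2347806884281/8205322135626) = 71665*(-8205322135626/2347806884281) = -588034410849637290/2347806884281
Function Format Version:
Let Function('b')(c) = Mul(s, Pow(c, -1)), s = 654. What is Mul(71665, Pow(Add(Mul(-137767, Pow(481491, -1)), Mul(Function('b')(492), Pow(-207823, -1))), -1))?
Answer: Rational(-588034410849637290, 2347806884281) ≈ -2.5046e+5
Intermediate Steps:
Function('b')(c) = Mul(654, Pow(c, -1))
Mul(71665, Pow(Add(Mul(-137767, Pow(481491, -1)), Mul(Function('b')(492), Pow(-207823, -1))), -1)) = Mul(71665, Pow(Add(Mul(-137767, Pow(481491, -1)), Mul(Mul(654, Pow(492, -1)), Pow(-207823, -1))), -1)) = Mul(71665, Pow(Add(Mul(-137767, Rational(1, 481491)), Mul(Mul(654, Rational(1, 492)), Rational(-1, 207823))), -1)) = Mul(71665, Pow(Add(Rational(-137767, 481491), Mul(Rational(109, 82), Rational(-1, 207823))), -1)) = Mul(71665, Pow(Add(Rational(-137767, 481491), Rational(-109, 17041486)), -1)) = Mul(71665, Pow(Rational(-2347806884281, 8205322135626), -1)) = Mul(71665, Rational(-8205322135626, 2347806884281)) = Rational(-588034410849637290, 2347806884281)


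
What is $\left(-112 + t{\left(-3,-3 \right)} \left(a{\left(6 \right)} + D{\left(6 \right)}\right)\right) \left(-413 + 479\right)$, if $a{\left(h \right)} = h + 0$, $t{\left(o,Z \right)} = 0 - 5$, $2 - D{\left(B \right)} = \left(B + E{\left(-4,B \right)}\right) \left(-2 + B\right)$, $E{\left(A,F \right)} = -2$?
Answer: $-4752$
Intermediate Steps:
$D{\left(B \right)} = 2 - \left(-2 + B\right)^{2}$ ($D{\left(B \right)} = 2 - \left(B - 2\right) \left(-2 + B\right) = 2 - \left(-2 + B\right) \left(-2 + B\right) = 2 - \left(-2 + B\right)^{2}$)
$t{\left(o,Z \right)} = -5$ ($t{\left(o,Z \right)} = 0 - 5 = -5$)
$a{\left(h \right)} = h$
$\left(-112 + t{\left(-3,-3 \right)} \left(a{\left(6 \right)} + D{\left(6 \right)}\right)\right) \left(-413 + 479\right) = \left(-112 - 5 \left(6 - 14\right)\right) \left(-413 + 479\right) = \left(-112 - 5 \left(6 - 14\right)\right) 66 = \left(-112 - -40\right) 66 = \left(-112 + 40\right) 66 = \left(-72\right) 66 = -4752$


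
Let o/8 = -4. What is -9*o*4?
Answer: 1152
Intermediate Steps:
o = -32 (o = 8*(-4) = -32)
-9*o*4 = -9*(-32)*4 = 288*4 = 1152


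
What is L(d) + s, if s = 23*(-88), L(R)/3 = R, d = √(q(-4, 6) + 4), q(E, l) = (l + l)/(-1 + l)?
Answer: -2024 + 12*√10/5 ≈ -2016.4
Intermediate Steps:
q(E, l) = 2*l/(-1 + l) (q(E, l) = (2*l)/(-1 + l) = 2*l/(-1 + l))
d = 4*√10/5 (d = √(2*6/(-1 + 6) + 4) = √(2*6/5 + 4) = √(2*6*(⅕) + 4) = √(12/5 + 4) = √(32/5) = 4*√10/5 ≈ 2.5298)
L(R) = 3*R
s = -2024
L(d) + s = 3*(4*√10/5) - 2024 = 12*√10/5 - 2024 = -2024 + 12*√10/5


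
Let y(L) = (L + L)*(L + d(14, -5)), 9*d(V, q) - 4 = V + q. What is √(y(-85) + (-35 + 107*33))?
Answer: 2*√39826/3 ≈ 133.04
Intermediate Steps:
d(V, q) = 4/9 + V/9 + q/9 (d(V, q) = 4/9 + (V + q)/9 = 4/9 + (V/9 + q/9) = 4/9 + V/9 + q/9)
y(L) = 2*L*(13/9 + L) (y(L) = (L + L)*(L + (4/9 + (⅑)*14 + (⅑)*(-5))) = (2*L)*(L + (4/9 + 14/9 - 5/9)) = (2*L)*(L + 13/9) = (2*L)*(13/9 + L) = 2*L*(13/9 + L))
√(y(-85) + (-35 + 107*33)) = √((2/9)*(-85)*(13 + 9*(-85)) + (-35 + 107*33)) = √((2/9)*(-85)*(13 - 765) + (-35 + 3531)) = √((2/9)*(-85)*(-752) + 3496) = √(127840/9 + 3496) = √(159304/9) = 2*√39826/3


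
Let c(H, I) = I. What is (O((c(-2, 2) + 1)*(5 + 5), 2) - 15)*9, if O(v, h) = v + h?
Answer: 153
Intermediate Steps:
O(v, h) = h + v
(O((c(-2, 2) + 1)*(5 + 5), 2) - 15)*9 = ((2 + (2 + 1)*(5 + 5)) - 15)*9 = ((2 + 3*10) - 15)*9 = ((2 + 30) - 15)*9 = (32 - 15)*9 = 17*9 = 153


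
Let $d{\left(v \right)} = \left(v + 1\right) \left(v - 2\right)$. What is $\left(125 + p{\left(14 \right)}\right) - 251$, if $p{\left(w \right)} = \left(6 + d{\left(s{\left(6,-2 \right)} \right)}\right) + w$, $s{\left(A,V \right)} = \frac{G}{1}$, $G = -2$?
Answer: $-102$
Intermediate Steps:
$s{\left(A,V \right)} = -2$ ($s{\left(A,V \right)} = - \frac{2}{1} = \left(-2\right) 1 = -2$)
$d{\left(v \right)} = \left(1 + v\right) \left(-2 + v\right)$
$p{\left(w \right)} = 10 + w$ ($p{\left(w \right)} = \left(6 - -4\right) + w = \left(6 + \left(-2 + 4 + 2\right)\right) + w = \left(6 + 4\right) + w = 10 + w$)
$\left(125 + p{\left(14 \right)}\right) - 251 = \left(125 + \left(10 + 14\right)\right) - 251 = \left(125 + 24\right) - 251 = 149 - 251 = -102$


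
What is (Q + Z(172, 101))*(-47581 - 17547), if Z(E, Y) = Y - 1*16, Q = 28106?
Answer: -1836023448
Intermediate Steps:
Z(E, Y) = -16 + Y (Z(E, Y) = Y - 16 = -16 + Y)
(Q + Z(172, 101))*(-47581 - 17547) = (28106 + (-16 + 101))*(-47581 - 17547) = (28106 + 85)*(-65128) = 28191*(-65128) = -1836023448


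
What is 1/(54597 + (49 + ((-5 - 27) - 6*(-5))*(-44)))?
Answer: 1/54734 ≈ 1.8270e-5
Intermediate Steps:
1/(54597 + (49 + ((-5 - 27) - 6*(-5))*(-44))) = 1/(54597 + (49 + (-32 + 30)*(-44))) = 1/(54597 + (49 - 2*(-44))) = 1/(54597 + (49 + 88)) = 1/(54597 + 137) = 1/54734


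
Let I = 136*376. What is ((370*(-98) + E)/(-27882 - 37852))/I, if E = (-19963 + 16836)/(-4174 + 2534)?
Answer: 59463273/5512653071360 ≈ 1.0787e-5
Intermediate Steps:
I = 51136
E = 3127/1640 (E = -3127/(-1640) = -3127*(-1/1640) = 3127/1640 ≈ 1.9067)
((370*(-98) + E)/(-27882 - 37852))/I = ((370*(-98) + 3127/1640)/(-27882 - 37852))/51136 = ((-36260 + 3127/1640)/(-65734))*(1/51136) = -59463273/1640*(-1/65734)*(1/51136) = (59463273/107803760)*(1/51136) = 59463273/5512653071360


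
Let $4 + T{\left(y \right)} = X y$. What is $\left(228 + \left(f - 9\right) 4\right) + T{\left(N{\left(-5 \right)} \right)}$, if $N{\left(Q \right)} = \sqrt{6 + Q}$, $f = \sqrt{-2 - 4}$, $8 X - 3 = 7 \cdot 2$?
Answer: $\frac{1521}{8} + 4 i \sqrt{6} \approx 190.13 + 9.798 i$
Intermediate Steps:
$X = \frac{17}{8}$ ($X = \frac{3}{8} + \frac{7 \cdot 2}{8} = \frac{3}{8} + \frac{1}{8} \cdot 14 = \frac{3}{8} + \frac{7}{4} = \frac{17}{8} \approx 2.125$)
$f = i \sqrt{6}$ ($f = \sqrt{-6} = i \sqrt{6} \approx 2.4495 i$)
$T{\left(y \right)} = -4 + \frac{17 y}{8}$
$\left(228 + \left(f - 9\right) 4\right) + T{\left(N{\left(-5 \right)} \right)} = \left(228 + \left(i \sqrt{6} - 9\right) 4\right) - \left(4 - \frac{17 \sqrt{6 - 5}}{8}\right) = \left(228 + \left(-9 + i \sqrt{6}\right) 4\right) - \left(4 - \frac{17 \sqrt{1}}{8}\right) = \left(228 - \left(36 - 4 i \sqrt{6}\right)\right) + \left(-4 + \frac{17}{8} \cdot 1\right) = \left(192 + 4 i \sqrt{6}\right) + \left(-4 + \frac{17}{8}\right) = \left(192 + 4 i \sqrt{6}\right) - \frac{15}{8} = \frac{1521}{8} + 4 i \sqrt{6}$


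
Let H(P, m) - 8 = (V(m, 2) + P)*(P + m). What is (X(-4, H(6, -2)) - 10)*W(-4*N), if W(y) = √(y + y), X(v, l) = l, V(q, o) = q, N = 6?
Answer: 56*I*√3 ≈ 96.995*I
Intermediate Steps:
H(P, m) = 8 + (P + m)² (H(P, m) = 8 + (m + P)*(P + m) = 8 + (P + m)*(P + m) = 8 + (P + m)²)
W(y) = √2*√y (W(y) = √(2*y) = √2*√y)
(X(-4, H(6, -2)) - 10)*W(-4*N) = ((8 + 6² + (-2)² + 2*6*(-2)) - 10)*(√2*√(-4*6)) = ((8 + 36 + 4 - 24) - 10)*(√2*√(-24)) = (24 - 10)*(√2*(2*I*√6)) = 14*(4*I*√3) = 56*I*√3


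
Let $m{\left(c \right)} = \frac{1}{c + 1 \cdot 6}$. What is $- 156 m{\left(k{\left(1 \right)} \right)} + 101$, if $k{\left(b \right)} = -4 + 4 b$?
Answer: $75$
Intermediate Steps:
$m{\left(c \right)} = \frac{1}{6 + c}$ ($m{\left(c \right)} = \frac{1}{c + 6} = \frac{1}{6 + c}$)
$- 156 m{\left(k{\left(1 \right)} \right)} + 101 = - \frac{156}{6 + \left(-4 + 4 \cdot 1\right)} + 101 = - \frac{156}{6 + \left(-4 + 4\right)} + 101 = - \frac{156}{6 + 0} + 101 = - \frac{156}{6} + 101 = \left(-156\right) \frac{1}{6} + 101 = -26 + 101 = 75$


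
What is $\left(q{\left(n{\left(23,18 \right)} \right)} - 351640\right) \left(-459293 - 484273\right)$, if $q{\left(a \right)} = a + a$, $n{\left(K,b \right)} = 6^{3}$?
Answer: $331387927728$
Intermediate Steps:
$n{\left(K,b \right)} = 216$
$q{\left(a \right)} = 2 a$
$\left(q{\left(n{\left(23,18 \right)} \right)} - 351640\right) \left(-459293 - 484273\right) = \left(2 \cdot 216 - 351640\right) \left(-459293 - 484273\right) = \left(432 - 351640\right) \left(-943566\right) = \left(-351208\right) \left(-943566\right) = 331387927728$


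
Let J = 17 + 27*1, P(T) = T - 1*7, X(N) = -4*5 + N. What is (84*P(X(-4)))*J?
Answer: -114576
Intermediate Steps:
X(N) = -20 + N
P(T) = -7 + T (P(T) = T - 7 = -7 + T)
J = 44 (J = 17 + 27 = 44)
(84*P(X(-4)))*J = (84*(-7 + (-20 - 4)))*44 = (84*(-7 - 24))*44 = (84*(-31))*44 = -2604*44 = -114576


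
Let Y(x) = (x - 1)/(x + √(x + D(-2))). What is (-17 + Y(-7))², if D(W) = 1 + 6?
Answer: 12321/49 ≈ 251.45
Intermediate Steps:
D(W) = 7
Y(x) = (-1 + x)/(x + √(7 + x)) (Y(x) = (x - 1)/(x + √(x + 7)) = (-1 + x)/(x + √(7 + x)))
(-17 + Y(-7))² = (-17 + (-1 - 7)/(-7 + √(7 - 7)))² = (-17 - 8/(-7 + √0))² = (-17 - 8/(-7 + 0))² = (-17 - 8/(-7))² = (-17 - ⅐*(-8))² = (-17 + 8/7)² = (-111/7)² = 12321/49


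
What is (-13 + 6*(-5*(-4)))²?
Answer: 11449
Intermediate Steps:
(-13 + 6*(-5*(-4)))² = (-13 + 6*20)² = (-13 + 120)² = 107² = 11449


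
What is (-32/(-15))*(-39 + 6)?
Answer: -352/5 ≈ -70.400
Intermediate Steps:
(-32/(-15))*(-39 + 6) = -32*(-1/15)*(-33) = (32/15)*(-33) = -352/5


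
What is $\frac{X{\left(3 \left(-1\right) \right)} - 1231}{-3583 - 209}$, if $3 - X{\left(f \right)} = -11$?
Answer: $\frac{1217}{3792} \approx 0.32094$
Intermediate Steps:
$X{\left(f \right)} = 14$ ($X{\left(f \right)} = 3 - -11 = 3 + 11 = 14$)
$\frac{X{\left(3 \left(-1\right) \right)} - 1231}{-3583 - 209} = \frac{14 - 1231}{-3583 - 209} = - \frac{1217}{-3792} = \left(-1217\right) \left(- \frac{1}{3792}\right) = \frac{1217}{3792}$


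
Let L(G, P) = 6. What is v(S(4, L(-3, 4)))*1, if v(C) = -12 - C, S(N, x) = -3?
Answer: -9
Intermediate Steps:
v(S(4, L(-3, 4)))*1 = (-12 - 1*(-3))*1 = (-12 + 3)*1 = -9*1 = -9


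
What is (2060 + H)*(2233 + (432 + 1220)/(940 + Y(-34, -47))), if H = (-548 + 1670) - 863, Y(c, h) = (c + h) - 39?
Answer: 1062514782/205 ≈ 5.1830e+6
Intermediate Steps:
Y(c, h) = -39 + c + h
H = 259 (H = 1122 - 863 = 259)
(2060 + H)*(2233 + (432 + 1220)/(940 + Y(-34, -47))) = (2060 + 259)*(2233 + (432 + 1220)/(940 + (-39 - 34 - 47))) = 2319*(2233 + 1652/(940 - 120)) = 2319*(2233 + 1652/820) = 2319*(2233 + 1652*(1/820)) = 2319*(2233 + 413/205) = 2319*(458178/205) = 1062514782/205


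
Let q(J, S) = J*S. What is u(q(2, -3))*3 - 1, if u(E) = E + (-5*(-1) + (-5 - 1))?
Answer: -22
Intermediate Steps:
u(E) = -1 + E (u(E) = E + (5 - 6) = E - 1 = -1 + E)
u(q(2, -3))*3 - 1 = (-1 + 2*(-3))*3 - 1 = (-1 - 6)*3 - 1 = -7*3 - 1 = -21 - 1 = -22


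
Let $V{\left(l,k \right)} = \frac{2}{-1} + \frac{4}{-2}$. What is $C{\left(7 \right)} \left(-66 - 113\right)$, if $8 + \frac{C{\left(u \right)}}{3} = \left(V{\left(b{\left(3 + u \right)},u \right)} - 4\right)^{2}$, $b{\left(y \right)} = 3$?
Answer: $-30072$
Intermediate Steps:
$V{\left(l,k \right)} = -4$ ($V{\left(l,k \right)} = 2 \left(-1\right) + 4 \left(- \frac{1}{2}\right) = -2 - 2 = -4$)
$C{\left(u \right)} = 168$ ($C{\left(u \right)} = -24 + 3 \left(-4 - 4\right)^{2} = -24 + 3 \left(-8\right)^{2} = -24 + 3 \cdot 64 = -24 + 192 = 168$)
$C{\left(7 \right)} \left(-66 - 113\right) = 168 \left(-66 - 113\right) = 168 \left(-179\right) = -30072$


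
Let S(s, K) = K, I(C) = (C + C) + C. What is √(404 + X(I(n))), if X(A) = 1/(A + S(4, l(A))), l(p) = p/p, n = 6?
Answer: 3*√16207/19 ≈ 20.101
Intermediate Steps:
l(p) = 1
I(C) = 3*C (I(C) = 2*C + C = 3*C)
X(A) = 1/(1 + A) (X(A) = 1/(A + 1) = 1/(1 + A))
√(404 + X(I(n))) = √(404 + 1/(1 + 3*6)) = √(404 + 1/(1 + 18)) = √(404 + 1/19) = √(7677/19) = 3*√16207/19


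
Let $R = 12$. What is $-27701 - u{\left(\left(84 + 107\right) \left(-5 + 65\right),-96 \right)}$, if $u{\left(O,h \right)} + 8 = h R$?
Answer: $-26541$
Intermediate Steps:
$u{\left(O,h \right)} = -8 + 12 h$ ($u{\left(O,h \right)} = -8 + h 12 = -8 + 12 h$)
$-27701 - u{\left(\left(84 + 107\right) \left(-5 + 65\right),-96 \right)} = -27701 - \left(-8 + 12 \left(-96\right)\right) = -27701 - \left(-8 - 1152\right) = -27701 - -1160 = -27701 + 1160 = -26541$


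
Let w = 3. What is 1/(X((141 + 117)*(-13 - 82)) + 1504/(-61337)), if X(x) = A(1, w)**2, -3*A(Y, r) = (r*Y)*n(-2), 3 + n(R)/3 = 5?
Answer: 61337/2206628 ≈ 0.027797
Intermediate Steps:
n(R) = 6 (n(R) = -9 + 3*5 = -9 + 15 = 6)
A(Y, r) = -2*Y*r (A(Y, r) = -r*Y*6/3 = -Y*r*6/3 = -2*Y*r)
X(x) = 36 (X(x) = (-2*1*3)**2 = (-6)**2 = 36)
1/(X((141 + 117)*(-13 - 82)) + 1504/(-61337)) = 1/(36 + 1504/(-61337)) = 1/(36 + 1504*(-1/61337)) = 1/(36 - 1504/61337) = 1/(2206628/61337) = 61337/2206628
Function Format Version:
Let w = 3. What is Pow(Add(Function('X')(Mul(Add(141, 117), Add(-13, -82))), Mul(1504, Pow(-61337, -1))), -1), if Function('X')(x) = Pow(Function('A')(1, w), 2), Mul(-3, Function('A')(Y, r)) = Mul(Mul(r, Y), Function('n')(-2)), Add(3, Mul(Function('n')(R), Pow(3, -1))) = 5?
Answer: Rational(61337, 2206628) ≈ 0.027797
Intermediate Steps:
Function('n')(R) = 6 (Function('n')(R) = Add(-9, Mul(3, 5)) = Add(-9, 15) = 6)
Function('A')(Y, r) = Mul(-2, Y, r) (Function('A')(Y, r) = Mul(Rational(-1, 3), Mul(Mul(r, Y), 6)) = Mul(Rational(-1, 3), Mul(Mul(Y, r), 6)) = Mul(Rational(-1, 3), Mul(6, Y, r)) = Mul(-2, Y, r))
Function('X')(x) = 36 (Function('X')(x) = Pow(Mul(-2, 1, 3), 2) = Pow(-6, 2) = 36)
Pow(Add(Function('X')(Mul(Add(141, 117), Add(-13, -82))), Mul(1504, Pow(-61337, -1))), -1) = Pow(Add(36, Mul(1504, Pow(-61337, -1))), -1) = Pow(Add(36, Mul(1504, Rational(-1, 61337))), -1) = Pow(Add(36, Rational(-1504, 61337)), -1) = Pow(Rational(2206628, 61337), -1) = Rational(61337, 2206628)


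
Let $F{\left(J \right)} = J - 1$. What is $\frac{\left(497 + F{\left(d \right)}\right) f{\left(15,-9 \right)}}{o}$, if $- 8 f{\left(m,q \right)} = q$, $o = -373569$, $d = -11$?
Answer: $- \frac{1455}{996184} \approx -0.0014606$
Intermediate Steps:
$F{\left(J \right)} = -1 + J$
$f{\left(m,q \right)} = - \frac{q}{8}$
$\frac{\left(497 + F{\left(d \right)}\right) f{\left(15,-9 \right)}}{o} = \frac{\left(497 - 12\right) \left(\left(- \frac{1}{8}\right) \left(-9\right)\right)}{-373569} = \left(497 - 12\right) \frac{9}{8} \left(- \frac{1}{373569}\right) = 485 \cdot \frac{9}{8} \left(- \frac{1}{373569}\right) = \frac{4365}{8} \left(- \frac{1}{373569}\right) = - \frac{1455}{996184}$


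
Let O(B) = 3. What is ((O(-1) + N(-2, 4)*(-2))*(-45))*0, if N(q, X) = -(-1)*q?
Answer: 0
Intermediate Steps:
N(q, X) = q
((O(-1) + N(-2, 4)*(-2))*(-45))*0 = ((3 - 2*(-2))*(-45))*0 = ((3 + 4)*(-45))*0 = (7*(-45))*0 = -315*0 = 0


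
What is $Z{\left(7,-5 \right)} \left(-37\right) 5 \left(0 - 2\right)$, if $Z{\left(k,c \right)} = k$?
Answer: $2590$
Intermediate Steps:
$Z{\left(7,-5 \right)} \left(-37\right) 5 \left(0 - 2\right) = 7 \left(-37\right) 5 \left(0 - 2\right) = - 259 \cdot 5 \left(-2\right) = \left(-259\right) \left(-10\right) = 2590$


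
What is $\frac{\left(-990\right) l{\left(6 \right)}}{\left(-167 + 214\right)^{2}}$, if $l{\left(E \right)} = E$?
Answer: $- \frac{5940}{2209} \approx -2.689$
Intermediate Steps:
$\frac{\left(-990\right) l{\left(6 \right)}}{\left(-167 + 214\right)^{2}} = \frac{\left(-990\right) 6}{\left(-167 + 214\right)^{2}} = - \frac{5940}{47^{2}} = - \frac{5940}{2209}$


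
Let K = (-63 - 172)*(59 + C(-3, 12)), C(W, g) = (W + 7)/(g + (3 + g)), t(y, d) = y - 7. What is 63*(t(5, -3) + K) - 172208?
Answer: -3144067/3 ≈ -1.0480e+6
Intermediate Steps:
t(y, d) = -7 + y
C(W, g) = (7 + W)/(3 + 2*g)
K = -375295/27 (K = (-63 - 172)*(59 + (7 - 3)/(3 + 2*12)) = -235*(59 + 4/(3 + 24)) = -235*(59 + 4/27) = -235*1597/27 = -375295/27 ≈ -13900.)
63*(t(5, -3) + K) - 172208 = 63*((-7 + 5) - 375295/27) - 172208 = 63*(-2 - 375295/27) - 172208 = 63*(-375349/27) - 172208 = -2627443/3 - 172208 = -3144067/3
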